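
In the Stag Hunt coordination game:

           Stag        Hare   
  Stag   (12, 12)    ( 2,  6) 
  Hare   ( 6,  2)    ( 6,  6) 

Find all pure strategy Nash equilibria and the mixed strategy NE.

Pure NE: (Stag, Stag) and (Hare, Hare); Mixed NE: p = 0.4, q = 0.4

Work:
Check pure NE:
(Stag, Stag): (12, 12) - no unilateral deviation beneficial
(Hare, Hare): (6, 6) - no unilateral deviation beneficial
Mixed NE: P1 plays Stag with p = 0.4, P2 plays Stag with q = 0.4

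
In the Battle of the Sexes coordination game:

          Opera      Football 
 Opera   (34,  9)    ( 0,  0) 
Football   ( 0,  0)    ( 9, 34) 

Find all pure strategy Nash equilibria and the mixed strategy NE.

Pure NE: (Opera, Opera) and (Football, Football); Mixed NE: p = 0.7907, q = 0.2093

Work:
Check pure NE:
(Opera, Opera): (34, 9) - no unilateral deviation beneficial
(Football, Football): (9, 34) - no unilateral deviation beneficial
Mixed NE: P1 plays Opera with p = 0.7907, P2 plays Opera with q = 0.2093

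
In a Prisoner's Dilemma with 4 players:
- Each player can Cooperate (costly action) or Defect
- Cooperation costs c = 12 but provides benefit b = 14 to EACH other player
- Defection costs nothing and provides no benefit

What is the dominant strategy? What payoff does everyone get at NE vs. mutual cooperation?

Dominant: Defect; NE payoff = 0; Coop payoff = 30

Work:
Defect dominates (saves cost c = 12, benefit to others is external)
NE: All defect → everyone gets 0
If all cooperate: each receives (3)×14 - 12 = 30
Social dilemma: 30 > 0 but NE gives 0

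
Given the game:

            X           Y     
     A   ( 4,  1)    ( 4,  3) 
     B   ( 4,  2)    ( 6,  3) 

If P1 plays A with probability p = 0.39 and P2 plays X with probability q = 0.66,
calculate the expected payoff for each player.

E[P1] = 4.4148, E[P2] = 2.0826

Work:
E[P1] = p·q·π₁(A,X) + p·(1-q)·π₁(A,Y) + (1-p)·q·π₁(B,X) + (1-p)·(1-q)·π₁(B,Y)
= 0.39·0.66·4 + 0.39·0.34·4 + 0.61·0.66·4 + 0.61·0.34·6
= 4.4148

E[P2] = 2.0826 (similar calculation)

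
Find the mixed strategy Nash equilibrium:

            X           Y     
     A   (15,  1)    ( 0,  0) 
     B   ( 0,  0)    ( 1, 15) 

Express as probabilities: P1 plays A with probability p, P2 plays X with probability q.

p = 0.9375, q = 0.0625

Work:
Find probabilities that make opponent indifferent:
P2 chooses q to make P1 indifferent between A and B
P1 chooses p to make P2 indifferent between X and Y
Mixed NE: P1 plays (A: 0.9375, B: 0.0625), P2 plays (X: 0.0625, Y: 0.9375)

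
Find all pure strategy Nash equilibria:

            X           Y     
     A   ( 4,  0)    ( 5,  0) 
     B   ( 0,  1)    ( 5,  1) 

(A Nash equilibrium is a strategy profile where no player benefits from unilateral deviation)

Nash equilibrium: (A, X), (A, Y), (B, Y)

Work:
Best responses:
  P1 vs X: payoffs [4, 0] → best response A (payoff 4)
  P1 vs Y: payoffs [5, 5] → best response A/B (payoff 5)
  P2 vs A: payoffs [0, 0] → best response X/Y (payoff 0)
  P2 vs B: payoffs [1, 1] → best response X/Y (payoff 1)
Mutual best responses: (A,X), (A,Y), (B,Y) → Nash equilibria.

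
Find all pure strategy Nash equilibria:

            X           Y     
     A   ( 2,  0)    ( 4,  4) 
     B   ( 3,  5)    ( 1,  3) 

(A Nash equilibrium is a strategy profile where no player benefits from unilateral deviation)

Nash equilibrium: (A, Y), (B, X)

Work:
Best responses:
  P1 vs X: payoffs [2, 3] → best response B (payoff 3)
  P1 vs Y: payoffs [4, 1] → best response A (payoff 4)
  P2 vs A: payoffs [0, 4] → best response Y (payoff 4)
  P2 vs B: payoffs [5, 3] → best response X (payoff 5)
Mutual best responses: (A,Y), (B,X) → Nash equilibria.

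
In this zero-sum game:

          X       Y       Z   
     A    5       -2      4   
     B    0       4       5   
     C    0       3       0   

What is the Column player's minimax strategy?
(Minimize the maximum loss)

Column should play Y, value = 4

Work:
Column player minimizes Row's maximum payoff:
Column X: max payoff to Row = 5
Column Y: max payoff to Row = 4
Column Z: max payoff to Row = 5
Minimum is 4, achieved by column Y.
Minimax strategy: Y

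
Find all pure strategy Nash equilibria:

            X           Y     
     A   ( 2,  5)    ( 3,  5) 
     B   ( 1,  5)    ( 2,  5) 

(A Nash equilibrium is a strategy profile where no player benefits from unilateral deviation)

Nash equilibrium: (A, X), (A, Y)

Work:
Best responses:
  P1 vs X: payoffs [2, 1] → best response A (payoff 2)
  P1 vs Y: payoffs [3, 2] → best response A (payoff 3)
  P2 vs A: payoffs [5, 5] → best response X/Y (payoff 5)
  P2 vs B: payoffs [5, 5] → best response X/Y (payoff 5)
Mutual best responses: (A,X), (A,Y) → Nash equilibria.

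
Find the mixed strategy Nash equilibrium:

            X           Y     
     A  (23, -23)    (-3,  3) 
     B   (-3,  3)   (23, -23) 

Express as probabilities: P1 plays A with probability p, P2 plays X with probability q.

p = 0.5, q = 0.5

Work:
Find probabilities that make opponent indifferent:
P2 chooses q to make P1 indifferent between A and B
P1 chooses p to make P2 indifferent between X and Y
Mixed NE: P1 plays (A: 0.5, B: 0.5), P2 plays (X: 0.5, Y: 0.5)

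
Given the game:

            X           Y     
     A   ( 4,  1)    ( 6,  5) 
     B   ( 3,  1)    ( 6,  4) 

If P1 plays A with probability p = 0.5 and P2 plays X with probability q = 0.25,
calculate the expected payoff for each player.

E[P1] = 5.375, E[P2] = 3.625

Work:
E[P1] = p·q·π₁(A,X) + p·(1-q)·π₁(A,Y) + (1-p)·q·π₁(B,X) + (1-p)·(1-q)·π₁(B,Y)
= 0.5·0.25·4 + 0.5·0.75·6 + 0.5·0.25·3 + 0.5·0.75·6
= 5.375

E[P2] = 3.625 (similar calculation)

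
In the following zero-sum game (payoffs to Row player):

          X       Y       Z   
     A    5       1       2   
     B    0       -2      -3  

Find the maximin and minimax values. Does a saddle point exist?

Maximin = 1, Minimax = 1, Saddle: True

Work:
Row minimums: [1, -3] → maximin = 1
Column maximums: [5, 1, 2] → minimax = 1
Saddle point exists! Game value = 1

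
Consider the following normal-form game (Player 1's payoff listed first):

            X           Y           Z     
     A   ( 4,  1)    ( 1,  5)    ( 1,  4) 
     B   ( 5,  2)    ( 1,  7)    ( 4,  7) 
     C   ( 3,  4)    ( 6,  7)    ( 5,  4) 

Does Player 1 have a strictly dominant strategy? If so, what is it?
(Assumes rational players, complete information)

No strictly dominant strategy exists for Player 1

Work:
A strategy strictly dominates another if it gives a strictly higher payoff against every opponent action. Compare each pair of P1's strategies column-by-column:
  A vs B: [4 vs 5, 1 vs 1, 1 vs 4] → A does not strictly dominate B (column X: 4 ≤ 5)
  A vs C: [4 vs 3, 1 vs 6, 1 vs 5] → A does not strictly dominate C (column Y: 1 ≤ 6)
  B vs A: [5 vs 4, 1 vs 1, 4 vs 1] → B does not strictly dominate A (column Y: 1 ≤ 1)
  B vs C: [5 vs 3, 1 vs 6, 4 vs 5] → B does not strictly dominate C (column Y: 1 ≤ 6)
  C vs A: [3 vs 4, 6 vs 1, 5 vs 1] → C does not strictly dominate A (column X: 3 ≤ 4)
  C vs B: [3 vs 5, 6 vs 1, 5 vs 4] → C does not strictly dominate B (column X: 3 ≤ 5)
No single strategy strictly dominates all others → no strictly dominant strategy.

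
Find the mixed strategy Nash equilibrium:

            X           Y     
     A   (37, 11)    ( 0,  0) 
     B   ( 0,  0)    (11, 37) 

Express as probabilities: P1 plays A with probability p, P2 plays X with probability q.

p = 0.7708, q = 0.2292

Work:
Find probabilities that make opponent indifferent:
P2 chooses q to make P1 indifferent between A and B
P1 chooses p to make P2 indifferent between X and Y
Mixed NE: P1 plays (A: 0.7708, B: 0.2292), P2 plays (X: 0.2292, Y: 0.7708)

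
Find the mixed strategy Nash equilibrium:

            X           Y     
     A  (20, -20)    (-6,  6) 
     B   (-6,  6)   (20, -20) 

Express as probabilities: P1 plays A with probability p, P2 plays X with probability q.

p = 0.5, q = 0.5

Work:
Find probabilities that make opponent indifferent:
P2 chooses q to make P1 indifferent between A and B
P1 chooses p to make P2 indifferent between X and Y
Mixed NE: P1 plays (A: 0.5, B: 0.5), P2 plays (X: 0.5, Y: 0.5)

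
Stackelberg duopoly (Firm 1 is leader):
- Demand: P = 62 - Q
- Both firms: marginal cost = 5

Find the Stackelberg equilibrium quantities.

q₁* (leader) = 28.5, q₂* (follower) = 14.25

Work:
Follower's reaction: q₂ = (a - c - q₁)/2
Leader substitutes: π₁ = q₁·(a - q₁ - (a-c-q₁)/2 - c)
FOC: q₁* = (62 - 5)/2 = 28.50
Then: q₂* = (62 - 5 - 28.5)/2 = 14.25
Leader has first-mover advantage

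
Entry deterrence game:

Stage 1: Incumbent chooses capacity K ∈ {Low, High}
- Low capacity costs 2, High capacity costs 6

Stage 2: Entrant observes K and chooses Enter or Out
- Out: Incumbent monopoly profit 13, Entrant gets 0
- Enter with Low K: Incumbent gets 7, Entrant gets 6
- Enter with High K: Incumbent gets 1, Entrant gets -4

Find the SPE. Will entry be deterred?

SPE: (High, Enter|Low, Out|High); Entry deterred. Incumbent net profit = 7

Work:
After Low K: Entrant enters (6 > 0)
After High K: Entrant stays out (-4 < 0)
Incumbent: Low → 7−2=5, High → 13−6=7
Incumbent chooses High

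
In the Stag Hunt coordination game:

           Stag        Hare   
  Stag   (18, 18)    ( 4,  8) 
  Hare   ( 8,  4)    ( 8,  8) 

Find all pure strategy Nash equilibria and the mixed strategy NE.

Pure NE: (Stag, Stag) and (Hare, Hare); Mixed NE: p = 0.2857, q = 0.2857

Work:
Check pure NE:
(Stag, Stag): (18, 18) - no unilateral deviation beneficial
(Hare, Hare): (8, 8) - no unilateral deviation beneficial
Mixed NE: P1 plays Stag with p = 0.2857, P2 plays Stag with q = 0.2857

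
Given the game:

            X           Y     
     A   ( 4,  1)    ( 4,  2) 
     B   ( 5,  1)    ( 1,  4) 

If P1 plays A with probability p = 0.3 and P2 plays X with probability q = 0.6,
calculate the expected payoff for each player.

E[P1] = 3.58, E[P2] = 1.96

Work:
E[P1] = p·q·π₁(A,X) + p·(1-q)·π₁(A,Y) + (1-p)·q·π₁(B,X) + (1-p)·(1-q)·π₁(B,Y)
= 0.3·0.6·4 + 0.3·0.4·4 + 0.7·0.6·5 + 0.7·0.4·1
= 3.58

E[P2] = 1.96 (similar calculation)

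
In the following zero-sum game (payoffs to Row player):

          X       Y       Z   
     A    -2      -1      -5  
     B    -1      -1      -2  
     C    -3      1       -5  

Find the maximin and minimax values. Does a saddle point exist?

Maximin = -2, Minimax = -2, Saddle: True

Work:
Row minimums: [-5, -2, -5] → maximin = -2
Column maximums: [-1, 1, -2] → minimax = -2
Saddle point exists! Game value = -2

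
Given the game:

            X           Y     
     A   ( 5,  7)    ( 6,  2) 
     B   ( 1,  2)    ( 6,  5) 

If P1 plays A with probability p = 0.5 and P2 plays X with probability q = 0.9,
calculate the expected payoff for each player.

E[P1] = 3.3, E[P2] = 4.4

Work:
E[P1] = p·q·π₁(A,X) + p·(1-q)·π₁(A,Y) + (1-p)·q·π₁(B,X) + (1-p)·(1-q)·π₁(B,Y)
= 0.5·0.9·5 + 0.5·0.1·6 + 0.5·0.9·1 + 0.5·0.1·6
= 3.3

E[P2] = 4.4 (similar calculation)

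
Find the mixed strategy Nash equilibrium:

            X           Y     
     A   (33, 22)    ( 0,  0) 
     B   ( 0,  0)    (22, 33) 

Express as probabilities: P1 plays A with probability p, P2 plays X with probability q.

p = 0.6, q = 0.4

Work:
Find probabilities that make opponent indifferent:
P2 chooses q to make P1 indifferent between A and B
P1 chooses p to make P2 indifferent between X and Y
Mixed NE: P1 plays (A: 0.6, B: 0.4), P2 plays (X: 0.4, Y: 0.6)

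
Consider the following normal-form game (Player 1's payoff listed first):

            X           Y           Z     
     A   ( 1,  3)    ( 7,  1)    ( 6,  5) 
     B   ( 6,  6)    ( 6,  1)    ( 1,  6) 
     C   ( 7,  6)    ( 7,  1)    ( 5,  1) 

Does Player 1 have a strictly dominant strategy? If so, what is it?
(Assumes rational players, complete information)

No strictly dominant strategy exists for Player 1

Work:
A strategy strictly dominates another if it gives a strictly higher payoff against every opponent action. Compare each pair of P1's strategies column-by-column:
  A vs B: [1 vs 6, 7 vs 6, 6 vs 1] → A does not strictly dominate B (column X: 1 ≤ 6)
  A vs C: [1 vs 7, 7 vs 7, 6 vs 5] → A does not strictly dominate C (column X: 1 ≤ 7)
  B vs A: [6 vs 1, 6 vs 7, 1 vs 6] → B does not strictly dominate A (column Y: 6 ≤ 7)
  B vs C: [6 vs 7, 6 vs 7, 1 vs 5] → B does not strictly dominate C (column X: 6 ≤ 7)
  C vs A: [7 vs 1, 7 vs 7, 5 vs 6] → C does not strictly dominate A (column Y: 7 ≤ 7)
  C vs B: [7 vs 6, 7 vs 6, 5 vs 1] → C strictly dominates B
No single strategy strictly dominates all others → no strictly dominant strategy.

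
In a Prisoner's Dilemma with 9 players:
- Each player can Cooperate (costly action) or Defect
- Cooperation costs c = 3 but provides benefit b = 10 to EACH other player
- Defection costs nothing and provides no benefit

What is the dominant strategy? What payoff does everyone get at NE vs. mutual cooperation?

Dominant: Defect; NE payoff = 0; Coop payoff = 77

Work:
Defect dominates (saves cost c = 3, benefit to others is external)
NE: All defect → everyone gets 0
If all cooperate: each receives (8)×10 - 3 = 77
Social dilemma: 77 > 0 but NE gives 0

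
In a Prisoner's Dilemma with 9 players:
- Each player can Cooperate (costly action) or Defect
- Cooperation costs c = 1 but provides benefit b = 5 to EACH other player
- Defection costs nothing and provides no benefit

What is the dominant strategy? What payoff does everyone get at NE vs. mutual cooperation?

Dominant: Defect; NE payoff = 0; Coop payoff = 39

Work:
Defect dominates (saves cost c = 1, benefit to others is external)
NE: All defect → everyone gets 0
If all cooperate: each receives (8)×5 - 1 = 39
Social dilemma: 39 > 0 but NE gives 0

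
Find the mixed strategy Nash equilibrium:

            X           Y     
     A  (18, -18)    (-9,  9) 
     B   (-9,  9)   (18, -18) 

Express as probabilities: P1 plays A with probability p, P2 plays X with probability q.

p = 0.5, q = 0.5

Work:
Find probabilities that make opponent indifferent:
P2 chooses q to make P1 indifferent between A and B
P1 chooses p to make P2 indifferent between X and Y
Mixed NE: P1 plays (A: 0.5, B: 0.5), P2 plays (X: 0.5, Y: 0.5)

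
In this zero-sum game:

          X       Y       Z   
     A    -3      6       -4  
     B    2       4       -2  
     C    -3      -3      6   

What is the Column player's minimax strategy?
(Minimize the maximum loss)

Column should play X, value = 2

Work:
Column player minimizes Row's maximum payoff:
Column X: max payoff to Row = 2
Column Y: max payoff to Row = 6
Column Z: max payoff to Row = 6
Minimum is 2, achieved by column X.
Minimax strategy: X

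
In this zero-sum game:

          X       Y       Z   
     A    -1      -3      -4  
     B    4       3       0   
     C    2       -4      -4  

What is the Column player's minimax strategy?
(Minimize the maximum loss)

Column should play Z, value = 0

Work:
Column player minimizes Row's maximum payoff:
Column X: max payoff to Row = 4
Column Y: max payoff to Row = 3
Column Z: max payoff to Row = 0
Minimum is 0, achieved by column Z.
Minimax strategy: Z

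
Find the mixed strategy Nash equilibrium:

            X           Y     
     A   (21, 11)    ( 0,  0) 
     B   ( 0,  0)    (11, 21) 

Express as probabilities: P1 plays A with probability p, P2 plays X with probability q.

p = 0.6562, q = 0.3438

Work:
Find probabilities that make opponent indifferent:
P2 chooses q to make P1 indifferent between A and B
P1 chooses p to make P2 indifferent between X and Y
Mixed NE: P1 plays (A: 0.6562, B: 0.3438), P2 plays (X: 0.3438, Y: 0.6562)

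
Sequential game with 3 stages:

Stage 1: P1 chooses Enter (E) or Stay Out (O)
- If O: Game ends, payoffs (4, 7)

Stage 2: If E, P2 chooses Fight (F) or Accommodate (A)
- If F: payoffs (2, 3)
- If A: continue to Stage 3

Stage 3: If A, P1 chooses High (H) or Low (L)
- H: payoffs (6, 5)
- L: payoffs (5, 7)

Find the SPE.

SPE: (E, A, H); Outcome (6, 5)

Work:
Stage 3: P1 chooses H (6 vs 5)
Stage 2: P2: F->3, A->5 (anticipating H). Choose A
Stage 1: P1: O->4, E->6 (anticipating A, H). Choose E
SPE path: E -> A -> H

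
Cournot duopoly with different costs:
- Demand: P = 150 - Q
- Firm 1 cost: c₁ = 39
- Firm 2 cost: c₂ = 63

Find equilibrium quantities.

q₁* = 45.0, q₂* = 21.0

Work:
Reaction: q₁ = (150 - 39 - q₂)/2
Reaction: q₂ = (150 - 63 - q₁)/2
Solve simultaneously:
q₁* = (150 - 2×39 + 63)/3 = 45.0
q₂* = (150 - 2×63 + 39)/3 = 21.0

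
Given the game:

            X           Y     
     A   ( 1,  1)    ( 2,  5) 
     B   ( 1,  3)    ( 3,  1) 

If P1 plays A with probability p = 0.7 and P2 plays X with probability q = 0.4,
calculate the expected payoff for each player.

E[P1] = 1.78, E[P2] = 2.92

Work:
E[P1] = p·q·π₁(A,X) + p·(1-q)·π₁(A,Y) + (1-p)·q·π₁(B,X) + (1-p)·(1-q)·π₁(B,Y)
= 0.7·0.4·1 + 0.7·0.6·2 + 0.3·0.4·1 + 0.3·0.6·3
= 1.78

E[P2] = 2.92 (similar calculation)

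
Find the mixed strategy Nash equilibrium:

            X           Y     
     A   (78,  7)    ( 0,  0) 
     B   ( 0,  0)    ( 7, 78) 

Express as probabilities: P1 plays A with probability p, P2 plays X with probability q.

p = 0.9176, q = 0.0824

Work:
Find probabilities that make opponent indifferent:
P2 chooses q to make P1 indifferent between A and B
P1 chooses p to make P2 indifferent between X and Y
Mixed NE: P1 plays (A: 0.9176, B: 0.0824), P2 plays (X: 0.0824, Y: 0.9176)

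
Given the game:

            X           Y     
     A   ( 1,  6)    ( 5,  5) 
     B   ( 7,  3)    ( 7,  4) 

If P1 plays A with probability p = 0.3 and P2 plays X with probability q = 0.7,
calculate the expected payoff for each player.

E[P1] = 5.56, E[P2] = 4.02

Work:
E[P1] = p·q·π₁(A,X) + p·(1-q)·π₁(A,Y) + (1-p)·q·π₁(B,X) + (1-p)·(1-q)·π₁(B,Y)
= 0.3·0.7·1 + 0.3·0.3·5 + 0.7·0.7·7 + 0.7·0.3·7
= 5.56

E[P2] = 4.02 (similar calculation)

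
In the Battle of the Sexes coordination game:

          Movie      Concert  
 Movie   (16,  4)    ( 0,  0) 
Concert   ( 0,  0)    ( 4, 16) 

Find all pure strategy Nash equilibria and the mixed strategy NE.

Pure NE: (Movie, Movie) and (Concert, Concert); Mixed NE: p = 0.8, q = 0.2

Work:
Check pure NE:
(Movie, Movie): (16, 4) - no unilateral deviation beneficial
(Concert, Concert): (4, 16) - no unilateral deviation beneficial
Mixed NE: P1 plays Movie with p = 0.8, P2 plays Movie with q = 0.2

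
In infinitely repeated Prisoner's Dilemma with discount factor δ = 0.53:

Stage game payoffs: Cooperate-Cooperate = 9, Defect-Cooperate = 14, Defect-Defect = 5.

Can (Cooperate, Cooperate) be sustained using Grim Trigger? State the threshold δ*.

δ* = 0.5556; since δ = 0.53 < 0.5556, cooperation cannot be sustained

Work:
For Grim Trigger:
Cooperate forever: 9/(1-δ)
Defect then punished: 14 + 5·δ/(1-δ)
Need: 9/(1-δ) ≥ 14 + 5·δ/(1-δ)
Solving: δ ≥ (T-R)/(T-P) = (14-9)/(14-5) = 0.5556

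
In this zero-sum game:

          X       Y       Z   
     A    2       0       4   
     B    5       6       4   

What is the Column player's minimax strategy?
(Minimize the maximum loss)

Column should play Z, value = 4

Work:
Column player minimizes Row's maximum payoff:
Column X: max payoff to Row = 5
Column Y: max payoff to Row = 6
Column Z: max payoff to Row = 4
Minimum is 4, achieved by column Z.
Minimax strategy: Z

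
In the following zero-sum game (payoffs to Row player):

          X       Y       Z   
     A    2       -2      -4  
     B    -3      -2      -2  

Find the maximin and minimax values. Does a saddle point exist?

Maximin = -3, Minimax = -2, Saddle: False

Work:
Row minimums: [-4, -3] → maximin = -3
Column maximums: [2, -2, -2] → minimax = -2
No saddle point (maximin ≠ minimax). Mixed strategy needed.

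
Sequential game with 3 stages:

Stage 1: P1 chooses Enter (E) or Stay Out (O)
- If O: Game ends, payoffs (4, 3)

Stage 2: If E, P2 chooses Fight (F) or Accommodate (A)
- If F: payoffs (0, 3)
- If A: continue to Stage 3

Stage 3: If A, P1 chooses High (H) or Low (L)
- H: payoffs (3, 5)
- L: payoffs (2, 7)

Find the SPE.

SPE: (O, A, H); Outcome (4, 3)

Work:
Stage 3: P1 chooses H (3 vs 2)
Stage 2: P2: F->3, A->5 (anticipating H). Choose A
Stage 1: P1: O->4, E->3 (anticipating A, H). Choose O
SPE path: O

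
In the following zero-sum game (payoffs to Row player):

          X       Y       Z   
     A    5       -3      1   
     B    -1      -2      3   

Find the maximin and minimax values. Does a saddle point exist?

Maximin = -2, Minimax = -2, Saddle: True

Work:
Row minimums: [-3, -2] → maximin = -2
Column maximums: [5, -2, 3] → minimax = -2
Saddle point exists! Game value = -2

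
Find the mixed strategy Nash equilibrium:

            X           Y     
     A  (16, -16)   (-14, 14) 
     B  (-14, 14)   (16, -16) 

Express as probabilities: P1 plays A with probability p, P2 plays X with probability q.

p = 0.5, q = 0.5

Work:
Find probabilities that make opponent indifferent:
P2 chooses q to make P1 indifferent between A and B
P1 chooses p to make P2 indifferent between X and Y
Mixed NE: P1 plays (A: 0.5, B: 0.5), P2 plays (X: 0.5, Y: 0.5)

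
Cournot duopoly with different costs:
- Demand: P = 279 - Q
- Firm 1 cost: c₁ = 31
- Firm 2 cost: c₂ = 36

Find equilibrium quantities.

q₁* = 84.33, q₂* = 79.33

Work:
Reaction: q₁ = (279 - 31 - q₂)/2
Reaction: q₂ = (279 - 36 - q₁)/2
Solve simultaneously:
q₁* = (279 - 2×31 + 36)/3 = 84.33
q₂* = (279 - 2×36 + 31)/3 = 79.33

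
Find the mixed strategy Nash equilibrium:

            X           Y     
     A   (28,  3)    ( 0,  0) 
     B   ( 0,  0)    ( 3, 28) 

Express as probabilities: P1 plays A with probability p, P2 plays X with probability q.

p = 0.9032, q = 0.0968

Work:
Find probabilities that make opponent indifferent:
P2 chooses q to make P1 indifferent between A and B
P1 chooses p to make P2 indifferent between X and Y
Mixed NE: P1 plays (A: 0.9032, B: 0.0968), P2 plays (X: 0.0968, Y: 0.9032)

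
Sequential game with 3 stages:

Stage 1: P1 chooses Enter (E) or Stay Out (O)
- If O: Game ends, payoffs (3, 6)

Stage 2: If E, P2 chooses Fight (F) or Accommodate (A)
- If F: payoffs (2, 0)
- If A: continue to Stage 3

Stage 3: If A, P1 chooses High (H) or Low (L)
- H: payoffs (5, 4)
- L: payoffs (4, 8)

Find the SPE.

SPE: (E, A, H); Outcome (5, 4)

Work:
Stage 3: P1 chooses H (5 vs 4)
Stage 2: P2: F->0, A->4 (anticipating H). Choose A
Stage 1: P1: O->3, E->5 (anticipating A, H). Choose E
SPE path: E -> A -> H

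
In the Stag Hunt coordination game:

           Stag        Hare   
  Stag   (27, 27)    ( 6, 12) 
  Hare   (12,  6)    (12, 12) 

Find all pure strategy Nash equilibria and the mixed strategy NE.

Pure NE: (Stag, Stag) and (Hare, Hare); Mixed NE: p = 0.2857, q = 0.2857

Work:
Check pure NE:
(Stag, Stag): (27, 27) - no unilateral deviation beneficial
(Hare, Hare): (12, 12) - no unilateral deviation beneficial
Mixed NE: P1 plays Stag with p = 0.2857, P2 plays Stag with q = 0.2857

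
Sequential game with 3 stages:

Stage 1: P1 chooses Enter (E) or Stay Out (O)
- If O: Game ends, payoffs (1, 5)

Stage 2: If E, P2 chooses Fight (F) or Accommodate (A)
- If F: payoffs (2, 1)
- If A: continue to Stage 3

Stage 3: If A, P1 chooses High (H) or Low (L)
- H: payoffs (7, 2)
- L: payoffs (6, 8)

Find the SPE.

SPE: (E, A, H); Outcome (7, 2)

Work:
Stage 3: P1 chooses H (7 vs 6)
Stage 2: P2: F->1, A->2 (anticipating H). Choose A
Stage 1: P1: O->1, E->7 (anticipating A, H). Choose E
SPE path: E -> A -> H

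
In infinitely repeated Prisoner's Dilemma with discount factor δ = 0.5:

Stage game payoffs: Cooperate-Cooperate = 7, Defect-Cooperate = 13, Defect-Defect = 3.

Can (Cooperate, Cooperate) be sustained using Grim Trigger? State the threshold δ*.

δ* = 0.6; since δ = 0.5 < 0.6, cooperation cannot be sustained

Work:
For Grim Trigger:
Cooperate forever: 7/(1-δ)
Defect then punished: 13 + 3·δ/(1-δ)
Need: 7/(1-δ) ≥ 13 + 3·δ/(1-δ)
Solving: δ ≥ (T-R)/(T-P) = (13-7)/(13-3) = 0.6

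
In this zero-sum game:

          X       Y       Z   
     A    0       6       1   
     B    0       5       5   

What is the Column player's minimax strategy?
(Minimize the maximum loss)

Column should play X, value = 0

Work:
Column player minimizes Row's maximum payoff:
Column X: max payoff to Row = 0
Column Y: max payoff to Row = 6
Column Z: max payoff to Row = 5
Minimum is 0, achieved by column X.
Minimax strategy: X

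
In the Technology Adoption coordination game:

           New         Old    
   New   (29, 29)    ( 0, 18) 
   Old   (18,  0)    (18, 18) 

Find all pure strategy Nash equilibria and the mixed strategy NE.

Pure NE: (New, New) and (Old, Old); Mixed NE: p = 0.6207, q = 0.6207

Work:
Check pure NE:
(New, New): (29, 29) - no unilateral deviation beneficial
(Old, Old): (18, 18) - no unilateral deviation beneficial
Mixed NE: P1 plays New with p = 0.6207, P2 plays New with q = 0.6207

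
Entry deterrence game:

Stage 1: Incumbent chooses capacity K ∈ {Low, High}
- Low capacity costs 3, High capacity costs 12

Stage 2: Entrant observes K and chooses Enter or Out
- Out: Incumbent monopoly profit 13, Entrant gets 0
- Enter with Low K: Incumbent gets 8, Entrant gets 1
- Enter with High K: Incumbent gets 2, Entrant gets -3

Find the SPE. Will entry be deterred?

SPE: (Low, Enter|Low, Out|High); Entry not deterred. Incumbent net profit = 5, Entrant gets 1

Work:
After Low K: Entrant enters (1 > 0)
After High K: Entrant stays out (-3 < 0)
Incumbent: Low → 8−3=5, High → 13−12=1
Incumbent chooses Low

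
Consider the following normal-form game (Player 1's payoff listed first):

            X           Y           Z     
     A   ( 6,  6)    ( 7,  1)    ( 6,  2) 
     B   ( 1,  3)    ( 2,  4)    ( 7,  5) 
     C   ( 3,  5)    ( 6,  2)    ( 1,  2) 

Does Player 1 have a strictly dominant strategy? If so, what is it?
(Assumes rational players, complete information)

No strictly dominant strategy exists for Player 1

Work:
A strategy strictly dominates another if it gives a strictly higher payoff against every opponent action. Compare each pair of P1's strategies column-by-column:
  A vs B: [6 vs 1, 7 vs 2, 6 vs 7] → A does not strictly dominate B (column Z: 6 ≤ 7)
  A vs C: [6 vs 3, 7 vs 6, 6 vs 1] → A strictly dominates C
  B vs A: [1 vs 6, 2 vs 7, 7 vs 6] → B does not strictly dominate A (column X: 1 ≤ 6)
  B vs C: [1 vs 3, 2 vs 6, 7 vs 1] → B does not strictly dominate C (column X: 1 ≤ 3)
  C vs A: [3 vs 6, 6 vs 7, 1 vs 6] → C does not strictly dominate A (column X: 3 ≤ 6)
  C vs B: [3 vs 1, 6 vs 2, 1 vs 7] → C does not strictly dominate B (column Z: 1 ≤ 7)
No single strategy strictly dominates all others → no strictly dominant strategy.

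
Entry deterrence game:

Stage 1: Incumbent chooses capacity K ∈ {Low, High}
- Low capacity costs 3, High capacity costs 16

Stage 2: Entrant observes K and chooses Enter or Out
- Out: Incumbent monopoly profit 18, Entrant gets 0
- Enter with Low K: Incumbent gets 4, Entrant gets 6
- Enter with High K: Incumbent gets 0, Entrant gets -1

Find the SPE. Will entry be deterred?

SPE: (High, Enter|Low, Out|High); Entry deterred. Incumbent net profit = 2

Work:
After Low K: Entrant enters (6 > 0)
After High K: Entrant stays out (-1 < 0)
Incumbent: Low → 4−3=1, High → 18−16=2
Incumbent chooses High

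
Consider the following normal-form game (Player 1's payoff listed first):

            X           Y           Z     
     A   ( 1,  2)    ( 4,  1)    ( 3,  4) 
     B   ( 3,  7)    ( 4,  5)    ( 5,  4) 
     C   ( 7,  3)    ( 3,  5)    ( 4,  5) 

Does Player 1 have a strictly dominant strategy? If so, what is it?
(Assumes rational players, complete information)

No strictly dominant strategy exists for Player 1

Work:
A strategy strictly dominates another if it gives a strictly higher payoff against every opponent action. Compare each pair of P1's strategies column-by-column:
  A vs B: [1 vs 3, 4 vs 4, 3 vs 5] → A does not strictly dominate B (column X: 1 ≤ 3)
  A vs C: [1 vs 7, 4 vs 3, 3 vs 4] → A does not strictly dominate C (column X: 1 ≤ 7)
  B vs A: [3 vs 1, 4 vs 4, 5 vs 3] → B does not strictly dominate A (column Y: 4 ≤ 4)
  B vs C: [3 vs 7, 4 vs 3, 5 vs 4] → B does not strictly dominate C (column X: 3 ≤ 7)
  C vs A: [7 vs 1, 3 vs 4, 4 vs 3] → C does not strictly dominate A (column Y: 3 ≤ 4)
  C vs B: [7 vs 3, 3 vs 4, 4 vs 5] → C does not strictly dominate B (column Y: 3 ≤ 4)
No single strategy strictly dominates all others → no strictly dominant strategy.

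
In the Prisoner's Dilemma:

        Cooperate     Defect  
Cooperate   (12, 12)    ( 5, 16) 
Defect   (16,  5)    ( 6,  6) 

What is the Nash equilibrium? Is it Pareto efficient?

(Defect, Defect) is NE; not Pareto efficient

Work:
Defect dominates Cooperate for both players:
If P2 cooperates: Defect (16) > Cooperate (12)
If P2 defects: Defect (6) > Cooperate (5)
NE: (Defect, Defect) with payoff (6, 6)
But (Cooperate, Cooperate) = (12, 12) Pareto dominates (6, 6)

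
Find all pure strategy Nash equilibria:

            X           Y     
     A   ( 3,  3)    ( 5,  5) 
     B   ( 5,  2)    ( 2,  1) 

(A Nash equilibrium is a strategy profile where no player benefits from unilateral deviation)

Nash equilibrium: (A, Y), (B, X)

Work:
Best responses:
  P1 vs X: payoffs [3, 5] → best response B (payoff 5)
  P1 vs Y: payoffs [5, 2] → best response A (payoff 5)
  P2 vs A: payoffs [3, 5] → best response Y (payoff 5)
  P2 vs B: payoffs [2, 1] → best response X (payoff 2)
Mutual best responses: (A,Y), (B,X) → Nash equilibria.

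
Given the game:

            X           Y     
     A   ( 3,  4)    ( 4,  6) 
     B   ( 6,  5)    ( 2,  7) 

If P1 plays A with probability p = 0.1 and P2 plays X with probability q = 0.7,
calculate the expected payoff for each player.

E[P1] = 4.65, E[P2] = 5.5

Work:
E[P1] = p·q·π₁(A,X) + p·(1-q)·π₁(A,Y) + (1-p)·q·π₁(B,X) + (1-p)·(1-q)·π₁(B,Y)
= 0.1·0.7·3 + 0.1·0.3·4 + 0.9·0.7·6 + 0.9·0.3·2
= 4.65

E[P2] = 5.5 (similar calculation)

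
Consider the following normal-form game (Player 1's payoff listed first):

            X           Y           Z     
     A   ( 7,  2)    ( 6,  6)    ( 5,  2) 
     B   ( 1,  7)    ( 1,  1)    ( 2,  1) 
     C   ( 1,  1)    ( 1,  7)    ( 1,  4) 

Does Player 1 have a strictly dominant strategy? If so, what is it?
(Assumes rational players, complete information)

Yes, Player 1's strictly dominant strategy is A

Work:
A strategy strictly dominates another if it gives a strictly higher payoff against every opponent action. Compare each pair of P1's strategies column-by-column:
  A vs B: [7 vs 1, 6 vs 1, 5 vs 2] → A strictly dominates B
  A vs C: [7 vs 1, 6 vs 1, 5 vs 1] → A strictly dominates C
  B vs A: [1 vs 7, 1 vs 6, 2 vs 5] → B does not strictly dominate A (column X: 1 ≤ 7)
  B vs C: [1 vs 1, 1 vs 1, 2 vs 1] → B does not strictly dominate C (column X: 1 ≤ 1)
  C vs A: [1 vs 7, 1 vs 6, 1 vs 5] → C does not strictly dominate A (column X: 1 ≤ 7)
  C vs B: [1 vs 1, 1 vs 1, 1 vs 2] → C does not strictly dominate B (column X: 1 ≤ 1)
A strictly dominates every other strategy → strictly dominant.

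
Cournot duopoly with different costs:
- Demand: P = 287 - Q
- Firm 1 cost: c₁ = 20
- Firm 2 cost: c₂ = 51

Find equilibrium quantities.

q₁* = 99.33, q₂* = 68.33

Work:
Reaction: q₁ = (287 - 20 - q₂)/2
Reaction: q₂ = (287 - 51 - q₁)/2
Solve simultaneously:
q₁* = (287 - 2×20 + 51)/3 = 99.33
q₂* = (287 - 2×51 + 20)/3 = 68.33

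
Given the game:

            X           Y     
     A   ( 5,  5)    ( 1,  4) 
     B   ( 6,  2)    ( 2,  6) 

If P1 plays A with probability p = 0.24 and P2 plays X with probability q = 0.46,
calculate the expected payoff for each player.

E[P1] = 3.6, E[P2] = 4.232

Work:
E[P1] = p·q·π₁(A,X) + p·(1-q)·π₁(A,Y) + (1-p)·q·π₁(B,X) + (1-p)·(1-q)·π₁(B,Y)
= 0.24·0.46·5 + 0.24·0.54·1 + 0.76·0.46·6 + 0.76·0.54·2
= 3.6

E[P2] = 4.232 (similar calculation)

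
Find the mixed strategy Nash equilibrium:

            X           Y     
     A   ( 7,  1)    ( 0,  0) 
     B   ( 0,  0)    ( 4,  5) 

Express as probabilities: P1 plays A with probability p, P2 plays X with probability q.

p = 0.8333, q = 0.3636

Work:
Find probabilities that make opponent indifferent:
P2 chooses q to make P1 indifferent between A and B
P1 chooses p to make P2 indifferent between X and Y
Mixed NE: P1 plays (A: 0.8333, B: 0.1667), P2 plays (X: 0.3636, Y: 0.6364)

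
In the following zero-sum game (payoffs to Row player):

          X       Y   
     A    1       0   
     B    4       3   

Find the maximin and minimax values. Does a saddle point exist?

Maximin = 3, Minimax = 3, Saddle: True

Work:
Row minimums: [0, 3] → maximin = 3
Column maximums: [4, 3] → minimax = 3
Saddle point exists! Game value = 3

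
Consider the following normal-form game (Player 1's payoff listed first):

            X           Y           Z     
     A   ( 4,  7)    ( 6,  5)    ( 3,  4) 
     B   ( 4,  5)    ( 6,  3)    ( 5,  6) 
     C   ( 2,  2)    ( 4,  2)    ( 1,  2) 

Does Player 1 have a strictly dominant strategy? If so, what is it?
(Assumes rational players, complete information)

No strictly dominant strategy exists for Player 1

Work:
A strategy strictly dominates another if it gives a strictly higher payoff against every opponent action. Compare each pair of P1's strategies column-by-column:
  A vs B: [4 vs 4, 6 vs 6, 3 vs 5] → A does not strictly dominate B (column X: 4 ≤ 4)
  A vs C: [4 vs 2, 6 vs 4, 3 vs 1] → A strictly dominates C
  B vs A: [4 vs 4, 6 vs 6, 5 vs 3] → B does not strictly dominate A (column X: 4 ≤ 4)
  B vs C: [4 vs 2, 6 vs 4, 5 vs 1] → B strictly dominates C
  C vs A: [2 vs 4, 4 vs 6, 1 vs 3] → C does not strictly dominate A (column X: 2 ≤ 4)
  C vs B: [2 vs 4, 4 vs 6, 1 vs 5] → C does not strictly dominate B (column X: 2 ≤ 4)
No single strategy strictly dominates all others → no strictly dominant strategy.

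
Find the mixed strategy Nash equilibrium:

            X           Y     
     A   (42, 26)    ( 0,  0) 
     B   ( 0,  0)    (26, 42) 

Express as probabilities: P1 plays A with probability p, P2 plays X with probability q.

p = 0.6176, q = 0.3824

Work:
Find probabilities that make opponent indifferent:
P2 chooses q to make P1 indifferent between A and B
P1 chooses p to make P2 indifferent between X and Y
Mixed NE: P1 plays (A: 0.6176, B: 0.3824), P2 plays (X: 0.3824, Y: 0.6176)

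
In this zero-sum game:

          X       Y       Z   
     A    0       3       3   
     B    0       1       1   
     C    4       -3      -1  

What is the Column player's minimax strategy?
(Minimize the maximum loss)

Column should play Y or Z (all achieve the minimum), value = 3

Work:
Column player minimizes Row's maximum payoff:
Column X: max payoff to Row = 4
Column Y: max payoff to Row = 3
Column Z: max payoff to Row = 3
Minimum is 3, achieved by columns Y, Z (tied).
Each of Y or Z is a minimax strategy.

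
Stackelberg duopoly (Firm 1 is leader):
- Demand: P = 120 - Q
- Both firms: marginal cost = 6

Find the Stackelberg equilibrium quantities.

q₁* (leader) = 57.0, q₂* (follower) = 28.5

Work:
Follower's reaction: q₂ = (a - c - q₁)/2
Leader substitutes: π₁ = q₁·(a - q₁ - (a-c-q₁)/2 - c)
FOC: q₁* = (120 - 6)/2 = 57.00
Then: q₂* = (120 - 6 - 57.0)/2 = 28.50
Leader has first-mover advantage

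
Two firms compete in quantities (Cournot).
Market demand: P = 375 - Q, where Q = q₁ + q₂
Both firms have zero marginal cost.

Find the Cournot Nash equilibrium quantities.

q₁* = q₂* = 125.0; P* = 125.0

Work:
Profit: π_i = P·q_i = (a - q_i - q_j)·q_i
FOC: ∂π_i/∂q_i = a - 2q_i - q_j = 0
Reaction function: q_i = (375 - q_j)/2
Symmetry: q* = 375/3 = 125.0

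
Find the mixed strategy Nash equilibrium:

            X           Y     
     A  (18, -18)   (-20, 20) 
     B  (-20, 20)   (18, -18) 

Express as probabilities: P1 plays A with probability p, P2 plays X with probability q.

p = 0.5, q = 0.5

Work:
Find probabilities that make opponent indifferent:
P2 chooses q to make P1 indifferent between A and B
P1 chooses p to make P2 indifferent between X and Y
Mixed NE: P1 plays (A: 0.5, B: 0.5), P2 plays (X: 0.5, Y: 0.5)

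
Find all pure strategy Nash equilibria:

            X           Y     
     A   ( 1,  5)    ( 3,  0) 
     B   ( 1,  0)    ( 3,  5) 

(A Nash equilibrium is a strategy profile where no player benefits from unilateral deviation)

Nash equilibrium: (A, X), (B, Y)

Work:
Best responses:
  P1 vs X: payoffs [1, 1] → best response A/B (payoff 1)
  P1 vs Y: payoffs [3, 3] → best response A/B (payoff 3)
  P2 vs A: payoffs [5, 0] → best response X (payoff 5)
  P2 vs B: payoffs [0, 5] → best response Y (payoff 5)
Mutual best responses: (A,X), (B,Y) → Nash equilibria.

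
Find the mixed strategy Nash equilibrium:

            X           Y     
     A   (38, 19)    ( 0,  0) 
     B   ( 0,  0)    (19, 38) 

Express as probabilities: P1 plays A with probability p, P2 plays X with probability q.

p = 0.6667, q = 0.3333

Work:
Find probabilities that make opponent indifferent:
P2 chooses q to make P1 indifferent between A and B
P1 chooses p to make P2 indifferent between X and Y
Mixed NE: P1 plays (A: 0.6667, B: 0.3333), P2 plays (X: 0.3333, Y: 0.6667)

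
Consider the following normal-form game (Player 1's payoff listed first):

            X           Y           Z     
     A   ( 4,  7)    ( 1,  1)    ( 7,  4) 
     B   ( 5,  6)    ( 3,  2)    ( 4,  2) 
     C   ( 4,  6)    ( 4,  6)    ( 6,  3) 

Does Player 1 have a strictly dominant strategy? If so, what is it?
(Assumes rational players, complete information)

No strictly dominant strategy exists for Player 1

Work:
A strategy strictly dominates another if it gives a strictly higher payoff against every opponent action. Compare each pair of P1's strategies column-by-column:
  A vs B: [4 vs 5, 1 vs 3, 7 vs 4] → A does not strictly dominate B (column X: 4 ≤ 5)
  A vs C: [4 vs 4, 1 vs 4, 7 vs 6] → A does not strictly dominate C (column X: 4 ≤ 4)
  B vs A: [5 vs 4, 3 vs 1, 4 vs 7] → B does not strictly dominate A (column Z: 4 ≤ 7)
  B vs C: [5 vs 4, 3 vs 4, 4 vs 6] → B does not strictly dominate C (column Y: 3 ≤ 4)
  C vs A: [4 vs 4, 4 vs 1, 6 vs 7] → C does not strictly dominate A (column X: 4 ≤ 4)
  C vs B: [4 vs 5, 4 vs 3, 6 vs 4] → C does not strictly dominate B (column X: 4 ≤ 5)
No single strategy strictly dominates all others → no strictly dominant strategy.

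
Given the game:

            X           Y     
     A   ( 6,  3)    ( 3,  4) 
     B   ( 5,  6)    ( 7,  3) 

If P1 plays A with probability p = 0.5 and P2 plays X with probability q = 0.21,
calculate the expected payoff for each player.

E[P1] = 5.105, E[P2] = 3.71

Work:
E[P1] = p·q·π₁(A,X) + p·(1-q)·π₁(A,Y) + (1-p)·q·π₁(B,X) + (1-p)·(1-q)·π₁(B,Y)
= 0.5·0.21·6 + 0.5·0.79·3 + 0.5·0.21·5 + 0.5·0.79·7
= 5.105

E[P2] = 3.71 (similar calculation)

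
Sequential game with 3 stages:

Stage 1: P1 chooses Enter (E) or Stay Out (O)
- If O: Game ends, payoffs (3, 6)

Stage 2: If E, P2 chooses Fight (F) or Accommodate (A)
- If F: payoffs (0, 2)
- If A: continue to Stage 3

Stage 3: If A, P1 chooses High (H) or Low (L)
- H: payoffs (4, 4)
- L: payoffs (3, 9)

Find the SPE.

SPE: (E, A, H); Outcome (4, 4)

Work:
Stage 3: P1 chooses H (4 vs 3)
Stage 2: P2: F->2, A->4 (anticipating H). Choose A
Stage 1: P1: O->3, E->4 (anticipating A, H). Choose E
SPE path: E -> A -> H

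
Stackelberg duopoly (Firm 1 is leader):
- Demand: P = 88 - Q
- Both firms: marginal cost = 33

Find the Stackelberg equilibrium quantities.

q₁* (leader) = 27.5, q₂* (follower) = 13.75

Work:
Follower's reaction: q₂ = (a - c - q₁)/2
Leader substitutes: π₁ = q₁·(a - q₁ - (a-c-q₁)/2 - c)
FOC: q₁* = (88 - 33)/2 = 27.50
Then: q₂* = (88 - 33 - 27.5)/2 = 13.75
Leader has first-mover advantage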